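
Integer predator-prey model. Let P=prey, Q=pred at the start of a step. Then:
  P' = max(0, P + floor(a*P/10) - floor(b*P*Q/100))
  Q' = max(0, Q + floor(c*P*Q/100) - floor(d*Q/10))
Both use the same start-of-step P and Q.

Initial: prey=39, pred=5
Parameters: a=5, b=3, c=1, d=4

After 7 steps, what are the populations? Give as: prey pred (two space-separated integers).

Step 1: prey: 39+19-5=53; pred: 5+1-2=4
Step 2: prey: 53+26-6=73; pred: 4+2-1=5
Step 3: prey: 73+36-10=99; pred: 5+3-2=6
Step 4: prey: 99+49-17=131; pred: 6+5-2=9
Step 5: prey: 131+65-35=161; pred: 9+11-3=17
Step 6: prey: 161+80-82=159; pred: 17+27-6=38
Step 7: prey: 159+79-181=57; pred: 38+60-15=83

Answer: 57 83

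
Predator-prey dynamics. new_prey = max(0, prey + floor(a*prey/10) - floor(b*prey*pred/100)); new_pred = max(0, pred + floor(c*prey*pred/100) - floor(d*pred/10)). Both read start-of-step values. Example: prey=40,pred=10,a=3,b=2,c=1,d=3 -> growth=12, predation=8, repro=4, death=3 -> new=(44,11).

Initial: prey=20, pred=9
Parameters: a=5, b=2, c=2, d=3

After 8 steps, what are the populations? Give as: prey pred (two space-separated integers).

Step 1: prey: 20+10-3=27; pred: 9+3-2=10
Step 2: prey: 27+13-5=35; pred: 10+5-3=12
Step 3: prey: 35+17-8=44; pred: 12+8-3=17
Step 4: prey: 44+22-14=52; pred: 17+14-5=26
Step 5: prey: 52+26-27=51; pred: 26+27-7=46
Step 6: prey: 51+25-46=30; pred: 46+46-13=79
Step 7: prey: 30+15-47=0; pred: 79+47-23=103
Step 8: prey: 0+0-0=0; pred: 103+0-30=73

Answer: 0 73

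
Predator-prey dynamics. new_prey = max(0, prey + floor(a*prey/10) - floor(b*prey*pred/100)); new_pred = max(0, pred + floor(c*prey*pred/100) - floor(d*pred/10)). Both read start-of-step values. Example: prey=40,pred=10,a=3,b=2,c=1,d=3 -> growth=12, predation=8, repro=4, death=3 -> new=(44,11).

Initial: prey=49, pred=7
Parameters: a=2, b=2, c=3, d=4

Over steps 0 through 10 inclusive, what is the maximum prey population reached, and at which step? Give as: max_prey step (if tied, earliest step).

Step 1: prey: 49+9-6=52; pred: 7+10-2=15
Step 2: prey: 52+10-15=47; pred: 15+23-6=32
Step 3: prey: 47+9-30=26; pred: 32+45-12=65
Step 4: prey: 26+5-33=0; pred: 65+50-26=89
Step 5: prey: 0+0-0=0; pred: 89+0-35=54
Step 6: prey: 0+0-0=0; pred: 54+0-21=33
Step 7: prey: 0+0-0=0; pred: 33+0-13=20
Step 8: prey: 0+0-0=0; pred: 20+0-8=12
Step 9: prey: 0+0-0=0; pred: 12+0-4=8
Step 10: prey: 0+0-0=0; pred: 8+0-3=5
Max prey = 52 at step 1

Answer: 52 1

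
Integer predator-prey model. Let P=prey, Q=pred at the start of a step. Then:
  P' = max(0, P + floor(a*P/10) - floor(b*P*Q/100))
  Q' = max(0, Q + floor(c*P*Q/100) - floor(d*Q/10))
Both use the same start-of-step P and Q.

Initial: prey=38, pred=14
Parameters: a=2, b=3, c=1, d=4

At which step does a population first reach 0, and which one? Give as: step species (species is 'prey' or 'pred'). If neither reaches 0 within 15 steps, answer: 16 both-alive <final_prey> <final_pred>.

Step 1: prey: 38+7-15=30; pred: 14+5-5=14
Step 2: prey: 30+6-12=24; pred: 14+4-5=13
Step 3: prey: 24+4-9=19; pred: 13+3-5=11
Step 4: prey: 19+3-6=16; pred: 11+2-4=9
Step 5: prey: 16+3-4=15; pred: 9+1-3=7
Step 6: prey: 15+3-3=15; pred: 7+1-2=6
Step 7: prey: 15+3-2=16; pred: 6+0-2=4
Step 8: prey: 16+3-1=18; pred: 4+0-1=3
Step 9: prey: 18+3-1=20; pred: 3+0-1=2
Step 10: prey: 20+4-1=23; pred: 2+0-0=2
Step 11: prey: 23+4-1=26; pred: 2+0-0=2
Step 12: prey: 26+5-1=30; pred: 2+0-0=2
Step 13: prey: 30+6-1=35; pred: 2+0-0=2
Step 14: prey: 35+7-2=40; pred: 2+0-0=2
Step 15: prey: 40+8-2=46; pred: 2+0-0=2
No extinction within 15 steps

Answer: 16 both-alive 46 2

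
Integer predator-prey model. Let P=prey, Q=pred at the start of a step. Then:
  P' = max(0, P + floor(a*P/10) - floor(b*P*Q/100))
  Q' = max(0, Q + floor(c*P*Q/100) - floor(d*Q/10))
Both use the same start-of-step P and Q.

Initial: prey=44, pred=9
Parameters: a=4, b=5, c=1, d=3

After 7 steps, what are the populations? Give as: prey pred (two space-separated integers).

Step 1: prey: 44+17-19=42; pred: 9+3-2=10
Step 2: prey: 42+16-21=37; pred: 10+4-3=11
Step 3: prey: 37+14-20=31; pred: 11+4-3=12
Step 4: prey: 31+12-18=25; pred: 12+3-3=12
Step 5: prey: 25+10-15=20; pred: 12+3-3=12
Step 6: prey: 20+8-12=16; pred: 12+2-3=11
Step 7: prey: 16+6-8=14; pred: 11+1-3=9

Answer: 14 9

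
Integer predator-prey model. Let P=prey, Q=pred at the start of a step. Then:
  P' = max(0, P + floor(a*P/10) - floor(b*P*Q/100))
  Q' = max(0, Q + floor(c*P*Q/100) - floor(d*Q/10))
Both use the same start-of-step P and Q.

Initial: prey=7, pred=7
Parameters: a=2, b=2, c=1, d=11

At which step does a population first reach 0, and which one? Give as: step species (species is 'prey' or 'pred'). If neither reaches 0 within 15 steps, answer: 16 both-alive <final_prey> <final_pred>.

Answer: 1 pred

Derivation:
Step 1: prey: 7+1-0=8; pred: 7+0-7=0
First extinction: pred at step 1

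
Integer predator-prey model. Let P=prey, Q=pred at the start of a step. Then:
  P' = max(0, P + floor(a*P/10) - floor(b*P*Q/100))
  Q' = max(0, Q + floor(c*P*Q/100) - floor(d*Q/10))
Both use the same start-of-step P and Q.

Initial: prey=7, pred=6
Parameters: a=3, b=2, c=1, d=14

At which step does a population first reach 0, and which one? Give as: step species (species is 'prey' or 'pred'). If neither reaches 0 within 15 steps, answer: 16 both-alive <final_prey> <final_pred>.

Answer: 1 pred

Derivation:
Step 1: prey: 7+2-0=9; pred: 6+0-8=0
First extinction: pred at step 1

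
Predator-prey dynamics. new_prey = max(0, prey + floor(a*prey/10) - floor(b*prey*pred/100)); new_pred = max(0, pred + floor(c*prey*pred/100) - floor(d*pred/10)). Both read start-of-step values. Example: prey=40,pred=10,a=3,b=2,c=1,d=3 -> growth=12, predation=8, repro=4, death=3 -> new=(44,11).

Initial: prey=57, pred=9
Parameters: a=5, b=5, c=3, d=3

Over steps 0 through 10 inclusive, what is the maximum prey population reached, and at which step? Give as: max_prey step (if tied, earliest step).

Answer: 60 1

Derivation:
Step 1: prey: 57+28-25=60; pred: 9+15-2=22
Step 2: prey: 60+30-66=24; pred: 22+39-6=55
Step 3: prey: 24+12-66=0; pred: 55+39-16=78
Step 4: prey: 0+0-0=0; pred: 78+0-23=55
Step 5: prey: 0+0-0=0; pred: 55+0-16=39
Step 6: prey: 0+0-0=0; pred: 39+0-11=28
Step 7: prey: 0+0-0=0; pred: 28+0-8=20
Step 8: prey: 0+0-0=0; pred: 20+0-6=14
Step 9: prey: 0+0-0=0; pred: 14+0-4=10
Step 10: prey: 0+0-0=0; pred: 10+0-3=7
Max prey = 60 at step 1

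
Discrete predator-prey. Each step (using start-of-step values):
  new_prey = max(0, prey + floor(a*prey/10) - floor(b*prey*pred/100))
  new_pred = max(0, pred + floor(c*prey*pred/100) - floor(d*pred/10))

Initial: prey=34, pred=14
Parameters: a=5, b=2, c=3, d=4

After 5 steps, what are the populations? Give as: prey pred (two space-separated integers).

Step 1: prey: 34+17-9=42; pred: 14+14-5=23
Step 2: prey: 42+21-19=44; pred: 23+28-9=42
Step 3: prey: 44+22-36=30; pred: 42+55-16=81
Step 4: prey: 30+15-48=0; pred: 81+72-32=121
Step 5: prey: 0+0-0=0; pred: 121+0-48=73

Answer: 0 73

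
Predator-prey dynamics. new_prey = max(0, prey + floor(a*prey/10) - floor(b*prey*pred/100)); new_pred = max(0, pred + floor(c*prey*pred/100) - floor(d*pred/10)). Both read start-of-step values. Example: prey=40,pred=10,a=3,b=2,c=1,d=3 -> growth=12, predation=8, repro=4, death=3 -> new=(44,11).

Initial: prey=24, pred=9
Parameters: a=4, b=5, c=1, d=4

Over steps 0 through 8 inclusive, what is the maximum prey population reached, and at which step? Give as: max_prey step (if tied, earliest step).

Step 1: prey: 24+9-10=23; pred: 9+2-3=8
Step 2: prey: 23+9-9=23; pred: 8+1-3=6
Step 3: prey: 23+9-6=26; pred: 6+1-2=5
Step 4: prey: 26+10-6=30; pred: 5+1-2=4
Step 5: prey: 30+12-6=36; pred: 4+1-1=4
Step 6: prey: 36+14-7=43; pred: 4+1-1=4
Step 7: prey: 43+17-8=52; pred: 4+1-1=4
Step 8: prey: 52+20-10=62; pred: 4+2-1=5
Max prey = 62 at step 8

Answer: 62 8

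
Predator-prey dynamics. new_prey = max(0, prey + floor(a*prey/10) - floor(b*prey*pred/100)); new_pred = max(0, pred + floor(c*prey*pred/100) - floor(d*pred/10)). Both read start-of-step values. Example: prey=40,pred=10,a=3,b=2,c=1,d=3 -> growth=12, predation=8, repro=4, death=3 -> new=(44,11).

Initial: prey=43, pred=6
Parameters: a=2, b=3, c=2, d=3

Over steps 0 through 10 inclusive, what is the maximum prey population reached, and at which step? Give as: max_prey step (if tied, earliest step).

Answer: 44 1

Derivation:
Step 1: prey: 43+8-7=44; pred: 6+5-1=10
Step 2: prey: 44+8-13=39; pred: 10+8-3=15
Step 3: prey: 39+7-17=29; pred: 15+11-4=22
Step 4: prey: 29+5-19=15; pred: 22+12-6=28
Step 5: prey: 15+3-12=6; pred: 28+8-8=28
Step 6: prey: 6+1-5=2; pred: 28+3-8=23
Step 7: prey: 2+0-1=1; pred: 23+0-6=17
Step 8: prey: 1+0-0=1; pred: 17+0-5=12
Step 9: prey: 1+0-0=1; pred: 12+0-3=9
Step 10: prey: 1+0-0=1; pred: 9+0-2=7
Max prey = 44 at step 1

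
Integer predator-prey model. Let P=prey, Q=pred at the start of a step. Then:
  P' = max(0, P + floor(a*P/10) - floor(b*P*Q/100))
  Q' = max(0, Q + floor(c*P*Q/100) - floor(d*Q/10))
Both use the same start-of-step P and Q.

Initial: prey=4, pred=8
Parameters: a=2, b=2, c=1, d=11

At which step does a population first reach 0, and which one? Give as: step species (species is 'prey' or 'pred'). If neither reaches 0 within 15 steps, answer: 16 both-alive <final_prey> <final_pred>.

Step 1: prey: 4+0-0=4; pred: 8+0-8=0
First extinction: pred at step 1

Answer: 1 pred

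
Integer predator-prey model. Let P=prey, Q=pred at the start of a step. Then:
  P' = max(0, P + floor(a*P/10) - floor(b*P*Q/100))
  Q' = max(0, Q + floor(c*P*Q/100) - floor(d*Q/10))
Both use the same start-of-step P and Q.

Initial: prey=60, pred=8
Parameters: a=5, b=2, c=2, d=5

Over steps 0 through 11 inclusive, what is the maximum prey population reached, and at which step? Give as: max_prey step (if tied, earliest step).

Answer: 100 2

Derivation:
Step 1: prey: 60+30-9=81; pred: 8+9-4=13
Step 2: prey: 81+40-21=100; pred: 13+21-6=28
Step 3: prey: 100+50-56=94; pred: 28+56-14=70
Step 4: prey: 94+47-131=10; pred: 70+131-35=166
Step 5: prey: 10+5-33=0; pred: 166+33-83=116
Step 6: prey: 0+0-0=0; pred: 116+0-58=58
Step 7: prey: 0+0-0=0; pred: 58+0-29=29
Step 8: prey: 0+0-0=0; pred: 29+0-14=15
Step 9: prey: 0+0-0=0; pred: 15+0-7=8
Step 10: prey: 0+0-0=0; pred: 8+0-4=4
Step 11: prey: 0+0-0=0; pred: 4+0-2=2
Max prey = 100 at step 2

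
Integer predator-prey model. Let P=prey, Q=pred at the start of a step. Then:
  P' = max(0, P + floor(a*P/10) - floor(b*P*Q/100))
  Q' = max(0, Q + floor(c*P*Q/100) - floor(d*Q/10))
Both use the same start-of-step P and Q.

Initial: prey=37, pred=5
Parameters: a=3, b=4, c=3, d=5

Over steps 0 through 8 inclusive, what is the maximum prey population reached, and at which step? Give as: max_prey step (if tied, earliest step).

Step 1: prey: 37+11-7=41; pred: 5+5-2=8
Step 2: prey: 41+12-13=40; pred: 8+9-4=13
Step 3: prey: 40+12-20=32; pred: 13+15-6=22
Step 4: prey: 32+9-28=13; pred: 22+21-11=32
Step 5: prey: 13+3-16=0; pred: 32+12-16=28
Step 6: prey: 0+0-0=0; pred: 28+0-14=14
Step 7: prey: 0+0-0=0; pred: 14+0-7=7
Step 8: prey: 0+0-0=0; pred: 7+0-3=4
Max prey = 41 at step 1

Answer: 41 1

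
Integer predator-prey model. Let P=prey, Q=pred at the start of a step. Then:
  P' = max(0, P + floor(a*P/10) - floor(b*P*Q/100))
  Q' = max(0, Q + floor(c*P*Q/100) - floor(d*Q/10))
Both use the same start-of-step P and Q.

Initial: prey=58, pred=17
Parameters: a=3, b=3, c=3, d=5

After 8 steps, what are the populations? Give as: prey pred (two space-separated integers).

Answer: 0 2

Derivation:
Step 1: prey: 58+17-29=46; pred: 17+29-8=38
Step 2: prey: 46+13-52=7; pred: 38+52-19=71
Step 3: prey: 7+2-14=0; pred: 71+14-35=50
Step 4: prey: 0+0-0=0; pred: 50+0-25=25
Step 5: prey: 0+0-0=0; pred: 25+0-12=13
Step 6: prey: 0+0-0=0; pred: 13+0-6=7
Step 7: prey: 0+0-0=0; pred: 7+0-3=4
Step 8: prey: 0+0-0=0; pred: 4+0-2=2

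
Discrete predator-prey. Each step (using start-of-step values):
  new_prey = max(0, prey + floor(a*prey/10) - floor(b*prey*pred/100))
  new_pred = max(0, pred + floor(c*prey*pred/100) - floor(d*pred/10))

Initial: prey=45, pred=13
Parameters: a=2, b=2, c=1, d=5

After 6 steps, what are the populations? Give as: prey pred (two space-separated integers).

Answer: 43 7

Derivation:
Step 1: prey: 45+9-11=43; pred: 13+5-6=12
Step 2: prey: 43+8-10=41; pred: 12+5-6=11
Step 3: prey: 41+8-9=40; pred: 11+4-5=10
Step 4: prey: 40+8-8=40; pred: 10+4-5=9
Step 5: prey: 40+8-7=41; pred: 9+3-4=8
Step 6: prey: 41+8-6=43; pred: 8+3-4=7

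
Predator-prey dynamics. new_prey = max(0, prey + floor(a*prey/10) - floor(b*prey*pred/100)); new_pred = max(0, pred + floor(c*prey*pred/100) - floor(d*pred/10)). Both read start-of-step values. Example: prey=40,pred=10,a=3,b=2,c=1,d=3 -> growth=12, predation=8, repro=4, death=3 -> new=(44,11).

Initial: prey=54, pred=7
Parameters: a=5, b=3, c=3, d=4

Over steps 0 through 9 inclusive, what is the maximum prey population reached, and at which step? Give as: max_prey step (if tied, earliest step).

Step 1: prey: 54+27-11=70; pred: 7+11-2=16
Step 2: prey: 70+35-33=72; pred: 16+33-6=43
Step 3: prey: 72+36-92=16; pred: 43+92-17=118
Step 4: prey: 16+8-56=0; pred: 118+56-47=127
Step 5: prey: 0+0-0=0; pred: 127+0-50=77
Step 6: prey: 0+0-0=0; pred: 77+0-30=47
Step 7: prey: 0+0-0=0; pred: 47+0-18=29
Step 8: prey: 0+0-0=0; pred: 29+0-11=18
Step 9: prey: 0+0-0=0; pred: 18+0-7=11
Max prey = 72 at step 2

Answer: 72 2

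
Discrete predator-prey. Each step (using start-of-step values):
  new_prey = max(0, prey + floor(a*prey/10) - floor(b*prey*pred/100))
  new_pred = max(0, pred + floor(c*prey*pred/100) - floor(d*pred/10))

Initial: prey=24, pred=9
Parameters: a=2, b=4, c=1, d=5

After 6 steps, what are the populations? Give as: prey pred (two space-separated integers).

Step 1: prey: 24+4-8=20; pred: 9+2-4=7
Step 2: prey: 20+4-5=19; pred: 7+1-3=5
Step 3: prey: 19+3-3=19; pred: 5+0-2=3
Step 4: prey: 19+3-2=20; pred: 3+0-1=2
Step 5: prey: 20+4-1=23; pred: 2+0-1=1
Step 6: prey: 23+4-0=27; pred: 1+0-0=1

Answer: 27 1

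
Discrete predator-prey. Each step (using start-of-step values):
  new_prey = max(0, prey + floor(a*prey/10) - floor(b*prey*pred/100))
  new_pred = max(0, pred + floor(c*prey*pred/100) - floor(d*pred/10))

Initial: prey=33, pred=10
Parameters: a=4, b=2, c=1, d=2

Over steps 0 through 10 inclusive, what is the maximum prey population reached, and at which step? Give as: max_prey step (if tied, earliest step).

Answer: 59 4

Derivation:
Step 1: prey: 33+13-6=40; pred: 10+3-2=11
Step 2: prey: 40+16-8=48; pred: 11+4-2=13
Step 3: prey: 48+19-12=55; pred: 13+6-2=17
Step 4: prey: 55+22-18=59; pred: 17+9-3=23
Step 5: prey: 59+23-27=55; pred: 23+13-4=32
Step 6: prey: 55+22-35=42; pred: 32+17-6=43
Step 7: prey: 42+16-36=22; pred: 43+18-8=53
Step 8: prey: 22+8-23=7; pred: 53+11-10=54
Step 9: prey: 7+2-7=2; pred: 54+3-10=47
Step 10: prey: 2+0-1=1; pred: 47+0-9=38
Max prey = 59 at step 4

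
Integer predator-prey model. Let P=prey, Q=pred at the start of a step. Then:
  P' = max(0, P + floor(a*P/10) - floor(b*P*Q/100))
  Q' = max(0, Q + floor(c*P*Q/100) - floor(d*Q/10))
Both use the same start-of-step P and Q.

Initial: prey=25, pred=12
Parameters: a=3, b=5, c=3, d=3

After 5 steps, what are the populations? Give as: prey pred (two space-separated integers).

Step 1: prey: 25+7-15=17; pred: 12+9-3=18
Step 2: prey: 17+5-15=7; pred: 18+9-5=22
Step 3: prey: 7+2-7=2; pred: 22+4-6=20
Step 4: prey: 2+0-2=0; pred: 20+1-6=15
Step 5: prey: 0+0-0=0; pred: 15+0-4=11

Answer: 0 11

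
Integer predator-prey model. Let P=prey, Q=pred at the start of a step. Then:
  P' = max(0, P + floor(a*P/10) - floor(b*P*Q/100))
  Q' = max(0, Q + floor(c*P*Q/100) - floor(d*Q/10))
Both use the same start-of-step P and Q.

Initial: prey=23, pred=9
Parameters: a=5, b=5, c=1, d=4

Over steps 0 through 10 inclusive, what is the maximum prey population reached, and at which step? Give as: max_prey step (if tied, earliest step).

Answer: 108 9

Derivation:
Step 1: prey: 23+11-10=24; pred: 9+2-3=8
Step 2: prey: 24+12-9=27; pred: 8+1-3=6
Step 3: prey: 27+13-8=32; pred: 6+1-2=5
Step 4: prey: 32+16-8=40; pred: 5+1-2=4
Step 5: prey: 40+20-8=52; pred: 4+1-1=4
Step 6: prey: 52+26-10=68; pred: 4+2-1=5
Step 7: prey: 68+34-17=85; pred: 5+3-2=6
Step 8: prey: 85+42-25=102; pred: 6+5-2=9
Step 9: prey: 102+51-45=108; pred: 9+9-3=15
Step 10: prey: 108+54-81=81; pred: 15+16-6=25
Max prey = 108 at step 9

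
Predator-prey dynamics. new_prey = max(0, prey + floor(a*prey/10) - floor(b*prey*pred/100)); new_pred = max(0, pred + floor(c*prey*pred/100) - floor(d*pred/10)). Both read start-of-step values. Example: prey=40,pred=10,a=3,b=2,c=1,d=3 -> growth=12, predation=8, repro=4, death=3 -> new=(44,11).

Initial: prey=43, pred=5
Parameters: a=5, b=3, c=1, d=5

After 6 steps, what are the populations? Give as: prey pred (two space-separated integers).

Answer: 171 38

Derivation:
Step 1: prey: 43+21-6=58; pred: 5+2-2=5
Step 2: prey: 58+29-8=79; pred: 5+2-2=5
Step 3: prey: 79+39-11=107; pred: 5+3-2=6
Step 4: prey: 107+53-19=141; pred: 6+6-3=9
Step 5: prey: 141+70-38=173; pred: 9+12-4=17
Step 6: prey: 173+86-88=171; pred: 17+29-8=38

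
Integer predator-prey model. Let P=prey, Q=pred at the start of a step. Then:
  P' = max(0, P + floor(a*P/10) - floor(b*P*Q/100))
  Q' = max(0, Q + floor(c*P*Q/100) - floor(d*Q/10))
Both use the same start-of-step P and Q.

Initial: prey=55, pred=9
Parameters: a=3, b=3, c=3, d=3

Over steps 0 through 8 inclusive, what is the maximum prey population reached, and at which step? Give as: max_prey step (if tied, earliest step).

Answer: 57 1

Derivation:
Step 1: prey: 55+16-14=57; pred: 9+14-2=21
Step 2: prey: 57+17-35=39; pred: 21+35-6=50
Step 3: prey: 39+11-58=0; pred: 50+58-15=93
Step 4: prey: 0+0-0=0; pred: 93+0-27=66
Step 5: prey: 0+0-0=0; pred: 66+0-19=47
Step 6: prey: 0+0-0=0; pred: 47+0-14=33
Step 7: prey: 0+0-0=0; pred: 33+0-9=24
Step 8: prey: 0+0-0=0; pred: 24+0-7=17
Max prey = 57 at step 1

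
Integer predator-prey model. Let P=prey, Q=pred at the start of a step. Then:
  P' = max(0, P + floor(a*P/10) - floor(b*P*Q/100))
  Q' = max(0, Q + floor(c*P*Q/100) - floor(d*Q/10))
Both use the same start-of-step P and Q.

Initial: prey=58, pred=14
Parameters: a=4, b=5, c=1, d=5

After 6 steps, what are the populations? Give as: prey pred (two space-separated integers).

Step 1: prey: 58+23-40=41; pred: 14+8-7=15
Step 2: prey: 41+16-30=27; pred: 15+6-7=14
Step 3: prey: 27+10-18=19; pred: 14+3-7=10
Step 4: prey: 19+7-9=17; pred: 10+1-5=6
Step 5: prey: 17+6-5=18; pred: 6+1-3=4
Step 6: prey: 18+7-3=22; pred: 4+0-2=2

Answer: 22 2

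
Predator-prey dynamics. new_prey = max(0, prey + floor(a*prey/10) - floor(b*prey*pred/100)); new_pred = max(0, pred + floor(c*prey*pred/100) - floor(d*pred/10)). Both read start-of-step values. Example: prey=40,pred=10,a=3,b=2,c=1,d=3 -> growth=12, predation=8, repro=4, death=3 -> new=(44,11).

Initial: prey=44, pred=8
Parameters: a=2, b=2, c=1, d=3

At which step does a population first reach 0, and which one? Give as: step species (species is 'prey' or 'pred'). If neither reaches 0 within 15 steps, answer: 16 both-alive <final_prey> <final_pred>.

Answer: 16 both-alive 17 7

Derivation:
Step 1: prey: 44+8-7=45; pred: 8+3-2=9
Step 2: prey: 45+9-8=46; pred: 9+4-2=11
Step 3: prey: 46+9-10=45; pred: 11+5-3=13
Step 4: prey: 45+9-11=43; pred: 13+5-3=15
Step 5: prey: 43+8-12=39; pred: 15+6-4=17
Step 6: prey: 39+7-13=33; pred: 17+6-5=18
Step 7: prey: 33+6-11=28; pred: 18+5-5=18
Step 8: prey: 28+5-10=23; pred: 18+5-5=18
Step 9: prey: 23+4-8=19; pred: 18+4-5=17
Step 10: prey: 19+3-6=16; pred: 17+3-5=15
Step 11: prey: 16+3-4=15; pred: 15+2-4=13
Step 12: prey: 15+3-3=15; pred: 13+1-3=11
Step 13: prey: 15+3-3=15; pred: 11+1-3=9
Step 14: prey: 15+3-2=16; pred: 9+1-2=8
Step 15: prey: 16+3-2=17; pred: 8+1-2=7
No extinction within 15 steps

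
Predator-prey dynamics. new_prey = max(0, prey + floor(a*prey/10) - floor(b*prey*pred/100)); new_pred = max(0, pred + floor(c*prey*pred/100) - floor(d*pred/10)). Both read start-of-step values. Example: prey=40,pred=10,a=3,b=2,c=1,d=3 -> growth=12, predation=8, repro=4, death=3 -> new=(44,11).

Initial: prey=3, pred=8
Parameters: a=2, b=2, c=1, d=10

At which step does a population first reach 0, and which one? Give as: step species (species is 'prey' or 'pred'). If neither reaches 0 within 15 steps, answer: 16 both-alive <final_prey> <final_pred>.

Step 1: prey: 3+0-0=3; pred: 8+0-8=0
First extinction: pred at step 1

Answer: 1 pred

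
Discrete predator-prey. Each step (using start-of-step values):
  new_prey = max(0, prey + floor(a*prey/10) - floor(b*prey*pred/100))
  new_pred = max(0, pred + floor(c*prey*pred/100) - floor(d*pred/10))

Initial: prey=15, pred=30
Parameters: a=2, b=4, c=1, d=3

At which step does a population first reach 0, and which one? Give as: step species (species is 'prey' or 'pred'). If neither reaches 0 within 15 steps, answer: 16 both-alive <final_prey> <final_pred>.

Answer: 1 prey

Derivation:
Step 1: prey: 15+3-18=0; pred: 30+4-9=25
First extinction: prey at step 1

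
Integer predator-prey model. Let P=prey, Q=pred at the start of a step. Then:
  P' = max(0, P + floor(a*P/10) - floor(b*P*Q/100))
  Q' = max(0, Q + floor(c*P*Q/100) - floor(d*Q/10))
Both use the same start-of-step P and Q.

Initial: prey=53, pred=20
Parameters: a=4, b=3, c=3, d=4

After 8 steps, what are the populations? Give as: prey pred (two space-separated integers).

Step 1: prey: 53+21-31=43; pred: 20+31-8=43
Step 2: prey: 43+17-55=5; pred: 43+55-17=81
Step 3: prey: 5+2-12=0; pred: 81+12-32=61
Step 4: prey: 0+0-0=0; pred: 61+0-24=37
Step 5: prey: 0+0-0=0; pred: 37+0-14=23
Step 6: prey: 0+0-0=0; pred: 23+0-9=14
Step 7: prey: 0+0-0=0; pred: 14+0-5=9
Step 8: prey: 0+0-0=0; pred: 9+0-3=6

Answer: 0 6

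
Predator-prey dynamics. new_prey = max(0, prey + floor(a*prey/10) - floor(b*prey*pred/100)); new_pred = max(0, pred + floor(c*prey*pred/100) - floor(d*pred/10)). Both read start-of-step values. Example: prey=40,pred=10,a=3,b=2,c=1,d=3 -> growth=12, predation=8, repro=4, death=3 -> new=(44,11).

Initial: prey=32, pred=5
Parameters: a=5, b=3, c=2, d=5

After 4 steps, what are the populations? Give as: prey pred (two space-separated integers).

Answer: 83 26

Derivation:
Step 1: prey: 32+16-4=44; pred: 5+3-2=6
Step 2: prey: 44+22-7=59; pred: 6+5-3=8
Step 3: prey: 59+29-14=74; pred: 8+9-4=13
Step 4: prey: 74+37-28=83; pred: 13+19-6=26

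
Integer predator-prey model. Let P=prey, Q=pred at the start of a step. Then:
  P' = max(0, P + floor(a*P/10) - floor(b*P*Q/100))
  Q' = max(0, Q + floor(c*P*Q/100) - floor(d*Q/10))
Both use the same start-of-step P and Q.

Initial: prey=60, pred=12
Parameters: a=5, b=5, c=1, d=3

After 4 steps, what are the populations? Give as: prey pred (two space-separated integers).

Answer: 9 18

Derivation:
Step 1: prey: 60+30-36=54; pred: 12+7-3=16
Step 2: prey: 54+27-43=38; pred: 16+8-4=20
Step 3: prey: 38+19-38=19; pred: 20+7-6=21
Step 4: prey: 19+9-19=9; pred: 21+3-6=18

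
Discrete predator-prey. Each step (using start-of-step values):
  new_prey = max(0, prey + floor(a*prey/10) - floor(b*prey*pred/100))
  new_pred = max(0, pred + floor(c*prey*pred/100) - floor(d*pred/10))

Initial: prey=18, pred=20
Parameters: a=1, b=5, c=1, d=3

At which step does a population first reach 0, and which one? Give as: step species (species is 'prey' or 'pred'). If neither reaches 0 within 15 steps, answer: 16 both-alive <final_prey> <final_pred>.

Step 1: prey: 18+1-18=1; pred: 20+3-6=17
Step 2: prey: 1+0-0=1; pred: 17+0-5=12
Step 3: prey: 1+0-0=1; pred: 12+0-3=9
Step 4: prey: 1+0-0=1; pred: 9+0-2=7
Step 5: prey: 1+0-0=1; pred: 7+0-2=5
Step 6: prey: 1+0-0=1; pred: 5+0-1=4
Step 7: prey: 1+0-0=1; pred: 4+0-1=3
Step 8: prey: 1+0-0=1; pred: 3+0-0=3
Steps 9-15: state stable at prey=1, pred=3 (no change)
No extinction within 15 steps

Answer: 16 both-alive 1 3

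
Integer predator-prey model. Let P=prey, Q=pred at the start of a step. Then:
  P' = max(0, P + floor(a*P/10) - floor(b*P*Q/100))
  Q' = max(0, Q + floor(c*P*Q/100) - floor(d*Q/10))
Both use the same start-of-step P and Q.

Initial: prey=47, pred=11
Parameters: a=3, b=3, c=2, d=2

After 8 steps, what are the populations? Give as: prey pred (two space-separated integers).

Step 1: prey: 47+14-15=46; pred: 11+10-2=19
Step 2: prey: 46+13-26=33; pred: 19+17-3=33
Step 3: prey: 33+9-32=10; pred: 33+21-6=48
Step 4: prey: 10+3-14=0; pred: 48+9-9=48
Step 5: prey: 0+0-0=0; pred: 48+0-9=39
Step 6: prey: 0+0-0=0; pred: 39+0-7=32
Step 7: prey: 0+0-0=0; pred: 32+0-6=26
Step 8: prey: 0+0-0=0; pred: 26+0-5=21

Answer: 0 21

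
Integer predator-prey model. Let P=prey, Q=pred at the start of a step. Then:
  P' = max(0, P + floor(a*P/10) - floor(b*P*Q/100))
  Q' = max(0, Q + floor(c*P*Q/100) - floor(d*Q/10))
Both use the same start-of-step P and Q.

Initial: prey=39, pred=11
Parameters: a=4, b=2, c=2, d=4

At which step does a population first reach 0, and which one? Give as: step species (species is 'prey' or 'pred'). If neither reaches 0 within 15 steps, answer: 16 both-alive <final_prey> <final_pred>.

Answer: 6 prey

Derivation:
Step 1: prey: 39+15-8=46; pred: 11+8-4=15
Step 2: prey: 46+18-13=51; pred: 15+13-6=22
Step 3: prey: 51+20-22=49; pred: 22+22-8=36
Step 4: prey: 49+19-35=33; pred: 36+35-14=57
Step 5: prey: 33+13-37=9; pred: 57+37-22=72
Step 6: prey: 9+3-12=0; pred: 72+12-28=56
First extinction: prey at step 6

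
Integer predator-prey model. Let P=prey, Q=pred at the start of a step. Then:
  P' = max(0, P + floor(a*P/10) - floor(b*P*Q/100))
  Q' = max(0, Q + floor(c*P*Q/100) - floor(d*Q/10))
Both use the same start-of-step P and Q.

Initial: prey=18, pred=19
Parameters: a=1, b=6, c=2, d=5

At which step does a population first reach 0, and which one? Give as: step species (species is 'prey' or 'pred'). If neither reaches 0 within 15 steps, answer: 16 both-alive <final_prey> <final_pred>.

Step 1: prey: 18+1-20=0; pred: 19+6-9=16
First extinction: prey at step 1

Answer: 1 prey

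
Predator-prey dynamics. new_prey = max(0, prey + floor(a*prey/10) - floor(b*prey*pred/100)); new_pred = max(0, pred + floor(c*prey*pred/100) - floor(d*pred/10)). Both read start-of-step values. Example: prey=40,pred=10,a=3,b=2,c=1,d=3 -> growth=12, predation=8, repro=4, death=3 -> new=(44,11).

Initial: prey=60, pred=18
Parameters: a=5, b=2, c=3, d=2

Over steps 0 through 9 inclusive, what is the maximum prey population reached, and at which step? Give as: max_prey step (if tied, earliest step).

Answer: 69 1

Derivation:
Step 1: prey: 60+30-21=69; pred: 18+32-3=47
Step 2: prey: 69+34-64=39; pred: 47+97-9=135
Step 3: prey: 39+19-105=0; pred: 135+157-27=265
Step 4: prey: 0+0-0=0; pred: 265+0-53=212
Step 5: prey: 0+0-0=0; pred: 212+0-42=170
Step 6: prey: 0+0-0=0; pred: 170+0-34=136
Step 7: prey: 0+0-0=0; pred: 136+0-27=109
Step 8: prey: 0+0-0=0; pred: 109+0-21=88
Step 9: prey: 0+0-0=0; pred: 88+0-17=71
Max prey = 69 at step 1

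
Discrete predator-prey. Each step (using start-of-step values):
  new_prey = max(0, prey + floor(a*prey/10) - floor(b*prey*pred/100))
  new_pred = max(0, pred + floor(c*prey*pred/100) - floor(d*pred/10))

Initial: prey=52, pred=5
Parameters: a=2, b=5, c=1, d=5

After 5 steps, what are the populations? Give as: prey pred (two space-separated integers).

Step 1: prey: 52+10-13=49; pred: 5+2-2=5
Step 2: prey: 49+9-12=46; pred: 5+2-2=5
Step 3: prey: 46+9-11=44; pred: 5+2-2=5
Step 4: prey: 44+8-11=41; pred: 5+2-2=5
Step 5: prey: 41+8-10=39; pred: 5+2-2=5

Answer: 39 5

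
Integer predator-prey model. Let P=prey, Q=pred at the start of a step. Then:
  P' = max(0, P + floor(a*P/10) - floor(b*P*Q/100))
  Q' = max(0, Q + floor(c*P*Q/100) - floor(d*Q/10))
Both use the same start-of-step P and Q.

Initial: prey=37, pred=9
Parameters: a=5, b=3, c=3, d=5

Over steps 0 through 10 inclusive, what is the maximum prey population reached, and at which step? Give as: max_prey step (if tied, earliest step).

Answer: 50 2

Derivation:
Step 1: prey: 37+18-9=46; pred: 9+9-4=14
Step 2: prey: 46+23-19=50; pred: 14+19-7=26
Step 3: prey: 50+25-39=36; pred: 26+39-13=52
Step 4: prey: 36+18-56=0; pred: 52+56-26=82
Step 5: prey: 0+0-0=0; pred: 82+0-41=41
Step 6: prey: 0+0-0=0; pred: 41+0-20=21
Step 7: prey: 0+0-0=0; pred: 21+0-10=11
Step 8: prey: 0+0-0=0; pred: 11+0-5=6
Step 9: prey: 0+0-0=0; pred: 6+0-3=3
Step 10: prey: 0+0-0=0; pred: 3+0-1=2
Max prey = 50 at step 2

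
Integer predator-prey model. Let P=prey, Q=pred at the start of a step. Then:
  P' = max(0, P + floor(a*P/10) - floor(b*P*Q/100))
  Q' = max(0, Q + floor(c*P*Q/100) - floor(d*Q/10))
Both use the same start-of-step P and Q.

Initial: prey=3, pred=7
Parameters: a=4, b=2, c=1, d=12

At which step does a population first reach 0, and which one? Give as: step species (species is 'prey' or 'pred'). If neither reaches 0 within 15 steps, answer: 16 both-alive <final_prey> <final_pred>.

Step 1: prey: 3+1-0=4; pred: 7+0-8=0
First extinction: pred at step 1

Answer: 1 pred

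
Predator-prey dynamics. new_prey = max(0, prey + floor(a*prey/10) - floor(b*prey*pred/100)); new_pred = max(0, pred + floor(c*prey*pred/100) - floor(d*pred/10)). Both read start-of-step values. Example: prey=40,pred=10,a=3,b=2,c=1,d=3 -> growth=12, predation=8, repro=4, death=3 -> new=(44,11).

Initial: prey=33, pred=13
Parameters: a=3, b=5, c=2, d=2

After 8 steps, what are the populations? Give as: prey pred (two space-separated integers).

Answer: 0 8

Derivation:
Step 1: prey: 33+9-21=21; pred: 13+8-2=19
Step 2: prey: 21+6-19=8; pred: 19+7-3=23
Step 3: prey: 8+2-9=1; pred: 23+3-4=22
Step 4: prey: 1+0-1=0; pred: 22+0-4=18
Step 5: prey: 0+0-0=0; pred: 18+0-3=15
Step 6: prey: 0+0-0=0; pred: 15+0-3=12
Step 7: prey: 0+0-0=0; pred: 12+0-2=10
Step 8: prey: 0+0-0=0; pred: 10+0-2=8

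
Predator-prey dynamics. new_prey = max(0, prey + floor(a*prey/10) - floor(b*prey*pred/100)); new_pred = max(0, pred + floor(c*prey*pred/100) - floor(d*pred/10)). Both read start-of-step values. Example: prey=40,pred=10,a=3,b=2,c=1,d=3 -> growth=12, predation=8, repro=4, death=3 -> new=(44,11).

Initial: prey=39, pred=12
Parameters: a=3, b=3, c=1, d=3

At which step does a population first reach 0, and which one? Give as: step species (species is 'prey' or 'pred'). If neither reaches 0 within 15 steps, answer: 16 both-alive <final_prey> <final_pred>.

Answer: 16 both-alive 35 6

Derivation:
Step 1: prey: 39+11-14=36; pred: 12+4-3=13
Step 2: prey: 36+10-14=32; pred: 13+4-3=14
Step 3: prey: 32+9-13=28; pred: 14+4-4=14
Step 4: prey: 28+8-11=25; pred: 14+3-4=13
Step 5: prey: 25+7-9=23; pred: 13+3-3=13
Step 6: prey: 23+6-8=21; pred: 13+2-3=12
Step 7: prey: 21+6-7=20; pred: 12+2-3=11
Step 8: prey: 20+6-6=20; pred: 11+2-3=10
Step 9: prey: 20+6-6=20; pred: 10+2-3=9
Step 10: prey: 20+6-5=21; pred: 9+1-2=8
Step 11: prey: 21+6-5=22; pred: 8+1-2=7
Step 12: prey: 22+6-4=24; pred: 7+1-2=6
Step 13: prey: 24+7-4=27; pred: 6+1-1=6
Step 14: prey: 27+8-4=31; pred: 6+1-1=6
Step 15: prey: 31+9-5=35; pred: 6+1-1=6
No extinction within 15 steps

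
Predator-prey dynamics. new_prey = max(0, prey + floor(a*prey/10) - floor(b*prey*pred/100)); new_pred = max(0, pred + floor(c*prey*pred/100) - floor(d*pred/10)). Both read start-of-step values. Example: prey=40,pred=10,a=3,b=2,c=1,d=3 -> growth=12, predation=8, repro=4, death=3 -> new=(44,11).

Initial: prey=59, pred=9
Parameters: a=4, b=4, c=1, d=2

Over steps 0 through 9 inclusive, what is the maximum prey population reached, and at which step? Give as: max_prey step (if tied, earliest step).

Step 1: prey: 59+23-21=61; pred: 9+5-1=13
Step 2: prey: 61+24-31=54; pred: 13+7-2=18
Step 3: prey: 54+21-38=37; pred: 18+9-3=24
Step 4: prey: 37+14-35=16; pred: 24+8-4=28
Step 5: prey: 16+6-17=5; pred: 28+4-5=27
Step 6: prey: 5+2-5=2; pred: 27+1-5=23
Step 7: prey: 2+0-1=1; pred: 23+0-4=19
Step 8: prey: 1+0-0=1; pred: 19+0-3=16
Step 9: prey: 1+0-0=1; pred: 16+0-3=13
Max prey = 61 at step 1

Answer: 61 1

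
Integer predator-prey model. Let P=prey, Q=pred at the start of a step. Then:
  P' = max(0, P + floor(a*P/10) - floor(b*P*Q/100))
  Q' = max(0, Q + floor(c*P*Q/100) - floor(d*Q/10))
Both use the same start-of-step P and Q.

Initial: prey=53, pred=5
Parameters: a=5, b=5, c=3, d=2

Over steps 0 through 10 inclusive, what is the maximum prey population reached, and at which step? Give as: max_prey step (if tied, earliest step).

Step 1: prey: 53+26-13=66; pred: 5+7-1=11
Step 2: prey: 66+33-36=63; pred: 11+21-2=30
Step 3: prey: 63+31-94=0; pred: 30+56-6=80
Step 4: prey: 0+0-0=0; pred: 80+0-16=64
Step 5: prey: 0+0-0=0; pred: 64+0-12=52
Step 6: prey: 0+0-0=0; pred: 52+0-10=42
Step 7: prey: 0+0-0=0; pred: 42+0-8=34
Step 8: prey: 0+0-0=0; pred: 34+0-6=28
Step 9: prey: 0+0-0=0; pred: 28+0-5=23
Step 10: prey: 0+0-0=0; pred: 23+0-4=19
Max prey = 66 at step 1

Answer: 66 1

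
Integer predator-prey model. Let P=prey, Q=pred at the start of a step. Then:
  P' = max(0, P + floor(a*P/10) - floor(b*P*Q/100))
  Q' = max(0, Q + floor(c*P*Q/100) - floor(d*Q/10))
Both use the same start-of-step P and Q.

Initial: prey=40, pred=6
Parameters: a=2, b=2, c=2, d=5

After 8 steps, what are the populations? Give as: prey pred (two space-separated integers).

Answer: 8 23

Derivation:
Step 1: prey: 40+8-4=44; pred: 6+4-3=7
Step 2: prey: 44+8-6=46; pred: 7+6-3=10
Step 3: prey: 46+9-9=46; pred: 10+9-5=14
Step 4: prey: 46+9-12=43; pred: 14+12-7=19
Step 5: prey: 43+8-16=35; pred: 19+16-9=26
Step 6: prey: 35+7-18=24; pred: 26+18-13=31
Step 7: prey: 24+4-14=14; pred: 31+14-15=30
Step 8: prey: 14+2-8=8; pred: 30+8-15=23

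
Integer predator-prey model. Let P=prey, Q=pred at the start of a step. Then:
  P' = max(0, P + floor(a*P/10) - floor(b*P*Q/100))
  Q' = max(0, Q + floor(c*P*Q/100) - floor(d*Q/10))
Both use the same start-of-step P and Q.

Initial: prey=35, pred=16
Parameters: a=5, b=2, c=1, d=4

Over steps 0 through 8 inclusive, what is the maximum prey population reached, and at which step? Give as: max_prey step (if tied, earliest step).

Step 1: prey: 35+17-11=41; pred: 16+5-6=15
Step 2: prey: 41+20-12=49; pred: 15+6-6=15
Step 3: prey: 49+24-14=59; pred: 15+7-6=16
Step 4: prey: 59+29-18=70; pred: 16+9-6=19
Step 5: prey: 70+35-26=79; pred: 19+13-7=25
Step 6: prey: 79+39-39=79; pred: 25+19-10=34
Step 7: prey: 79+39-53=65; pred: 34+26-13=47
Step 8: prey: 65+32-61=36; pred: 47+30-18=59
Max prey = 79 at step 5

Answer: 79 5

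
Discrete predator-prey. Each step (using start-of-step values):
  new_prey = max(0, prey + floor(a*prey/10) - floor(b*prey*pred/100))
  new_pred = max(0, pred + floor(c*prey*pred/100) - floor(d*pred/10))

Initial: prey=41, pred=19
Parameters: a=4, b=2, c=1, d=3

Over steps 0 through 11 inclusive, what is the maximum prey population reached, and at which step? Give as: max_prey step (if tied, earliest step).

Step 1: prey: 41+16-15=42; pred: 19+7-5=21
Step 2: prey: 42+16-17=41; pred: 21+8-6=23
Step 3: prey: 41+16-18=39; pred: 23+9-6=26
Step 4: prey: 39+15-20=34; pred: 26+10-7=29
Step 5: prey: 34+13-19=28; pred: 29+9-8=30
Step 6: prey: 28+11-16=23; pred: 30+8-9=29
Step 7: prey: 23+9-13=19; pred: 29+6-8=27
Step 8: prey: 19+7-10=16; pred: 27+5-8=24
Step 9: prey: 16+6-7=15; pred: 24+3-7=20
Step 10: prey: 15+6-6=15; pred: 20+3-6=17
Step 11: prey: 15+6-5=16; pred: 17+2-5=14
Max prey = 42 at step 1

Answer: 42 1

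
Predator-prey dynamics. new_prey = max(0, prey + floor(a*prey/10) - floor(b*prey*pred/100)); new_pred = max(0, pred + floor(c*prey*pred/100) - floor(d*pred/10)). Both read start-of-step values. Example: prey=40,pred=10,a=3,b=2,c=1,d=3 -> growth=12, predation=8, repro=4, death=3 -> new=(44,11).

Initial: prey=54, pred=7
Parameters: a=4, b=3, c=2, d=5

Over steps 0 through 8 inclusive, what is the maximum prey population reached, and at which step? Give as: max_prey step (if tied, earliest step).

Step 1: prey: 54+21-11=64; pred: 7+7-3=11
Step 2: prey: 64+25-21=68; pred: 11+14-5=20
Step 3: prey: 68+27-40=55; pred: 20+27-10=37
Step 4: prey: 55+22-61=16; pred: 37+40-18=59
Step 5: prey: 16+6-28=0; pred: 59+18-29=48
Step 6: prey: 0+0-0=0; pred: 48+0-24=24
Step 7: prey: 0+0-0=0; pred: 24+0-12=12
Step 8: prey: 0+0-0=0; pred: 12+0-6=6
Max prey = 68 at step 2

Answer: 68 2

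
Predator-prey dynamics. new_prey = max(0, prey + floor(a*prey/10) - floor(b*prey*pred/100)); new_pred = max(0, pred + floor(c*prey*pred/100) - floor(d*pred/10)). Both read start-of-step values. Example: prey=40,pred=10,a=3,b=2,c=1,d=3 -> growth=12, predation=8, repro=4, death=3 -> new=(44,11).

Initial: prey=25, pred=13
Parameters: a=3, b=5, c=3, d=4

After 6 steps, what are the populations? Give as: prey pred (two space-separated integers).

Step 1: prey: 25+7-16=16; pred: 13+9-5=17
Step 2: prey: 16+4-13=7; pred: 17+8-6=19
Step 3: prey: 7+2-6=3; pred: 19+3-7=15
Step 4: prey: 3+0-2=1; pred: 15+1-6=10
Step 5: prey: 1+0-0=1; pred: 10+0-4=6
Step 6: prey: 1+0-0=1; pred: 6+0-2=4

Answer: 1 4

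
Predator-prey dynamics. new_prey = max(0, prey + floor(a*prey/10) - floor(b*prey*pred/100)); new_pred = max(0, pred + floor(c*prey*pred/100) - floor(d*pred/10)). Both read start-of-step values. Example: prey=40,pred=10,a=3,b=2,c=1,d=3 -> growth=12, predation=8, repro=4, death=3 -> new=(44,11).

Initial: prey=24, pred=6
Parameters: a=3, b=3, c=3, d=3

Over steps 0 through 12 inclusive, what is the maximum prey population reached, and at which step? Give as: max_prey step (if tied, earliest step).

Answer: 28 2

Derivation:
Step 1: prey: 24+7-4=27; pred: 6+4-1=9
Step 2: prey: 27+8-7=28; pred: 9+7-2=14
Step 3: prey: 28+8-11=25; pred: 14+11-4=21
Step 4: prey: 25+7-15=17; pred: 21+15-6=30
Step 5: prey: 17+5-15=7; pred: 30+15-9=36
Step 6: prey: 7+2-7=2; pred: 36+7-10=33
Step 7: prey: 2+0-1=1; pred: 33+1-9=25
Step 8: prey: 1+0-0=1; pred: 25+0-7=18
Step 9: prey: 1+0-0=1; pred: 18+0-5=13
Step 10: prey: 1+0-0=1; pred: 13+0-3=10
Step 11: prey: 1+0-0=1; pred: 10+0-3=7
Step 12: prey: 1+0-0=1; pred: 7+0-2=5
Max prey = 28 at step 2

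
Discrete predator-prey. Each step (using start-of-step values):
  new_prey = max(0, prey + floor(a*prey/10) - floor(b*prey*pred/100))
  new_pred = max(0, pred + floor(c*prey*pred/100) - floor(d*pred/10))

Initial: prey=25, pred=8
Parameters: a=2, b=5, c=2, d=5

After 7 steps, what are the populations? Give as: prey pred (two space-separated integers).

Answer: 15 1

Derivation:
Step 1: prey: 25+5-10=20; pred: 8+4-4=8
Step 2: prey: 20+4-8=16; pred: 8+3-4=7
Step 3: prey: 16+3-5=14; pred: 7+2-3=6
Step 4: prey: 14+2-4=12; pred: 6+1-3=4
Step 5: prey: 12+2-2=12; pred: 4+0-2=2
Step 6: prey: 12+2-1=13; pred: 2+0-1=1
Step 7: prey: 13+2-0=15; pred: 1+0-0=1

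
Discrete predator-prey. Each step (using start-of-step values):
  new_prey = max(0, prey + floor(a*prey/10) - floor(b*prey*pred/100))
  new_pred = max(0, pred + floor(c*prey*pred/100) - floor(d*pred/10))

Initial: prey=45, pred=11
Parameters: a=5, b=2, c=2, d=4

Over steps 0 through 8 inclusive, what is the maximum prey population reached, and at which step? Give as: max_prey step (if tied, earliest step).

Answer: 69 2

Derivation:
Step 1: prey: 45+22-9=58; pred: 11+9-4=16
Step 2: prey: 58+29-18=69; pred: 16+18-6=28
Step 3: prey: 69+34-38=65; pred: 28+38-11=55
Step 4: prey: 65+32-71=26; pred: 55+71-22=104
Step 5: prey: 26+13-54=0; pred: 104+54-41=117
Step 6: prey: 0+0-0=0; pred: 117+0-46=71
Step 7: prey: 0+0-0=0; pred: 71+0-28=43
Step 8: prey: 0+0-0=0; pred: 43+0-17=26
Max prey = 69 at step 2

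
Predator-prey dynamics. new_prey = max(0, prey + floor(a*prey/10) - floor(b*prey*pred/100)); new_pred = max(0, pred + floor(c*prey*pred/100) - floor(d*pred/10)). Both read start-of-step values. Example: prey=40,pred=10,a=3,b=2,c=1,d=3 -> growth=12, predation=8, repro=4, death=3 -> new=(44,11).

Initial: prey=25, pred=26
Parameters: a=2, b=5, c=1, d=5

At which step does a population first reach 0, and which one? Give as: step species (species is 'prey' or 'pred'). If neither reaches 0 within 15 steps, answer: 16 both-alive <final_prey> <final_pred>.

Answer: 1 prey

Derivation:
Step 1: prey: 25+5-32=0; pred: 26+6-13=19
First extinction: prey at step 1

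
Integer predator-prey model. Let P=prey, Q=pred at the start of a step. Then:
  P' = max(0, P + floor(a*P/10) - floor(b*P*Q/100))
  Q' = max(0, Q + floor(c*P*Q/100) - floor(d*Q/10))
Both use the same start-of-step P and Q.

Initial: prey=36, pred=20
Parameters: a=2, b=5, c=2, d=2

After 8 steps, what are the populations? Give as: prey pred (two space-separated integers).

Step 1: prey: 36+7-36=7; pred: 20+14-4=30
Step 2: prey: 7+1-10=0; pred: 30+4-6=28
Step 3: prey: 0+0-0=0; pred: 28+0-5=23
Step 4: prey: 0+0-0=0; pred: 23+0-4=19
Step 5: prey: 0+0-0=0; pred: 19+0-3=16
Step 6: prey: 0+0-0=0; pred: 16+0-3=13
Step 7: prey: 0+0-0=0; pred: 13+0-2=11
Step 8: prey: 0+0-0=0; pred: 11+0-2=9

Answer: 0 9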